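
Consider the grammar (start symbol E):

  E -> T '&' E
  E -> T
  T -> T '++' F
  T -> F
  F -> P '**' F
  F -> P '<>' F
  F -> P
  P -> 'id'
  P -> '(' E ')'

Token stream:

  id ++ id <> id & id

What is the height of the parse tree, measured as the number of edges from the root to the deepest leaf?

5

[E [T [T [F [P id]]] ++ [F [P id] <> [F [P id]]]] & [E [T [F [P id]]]]]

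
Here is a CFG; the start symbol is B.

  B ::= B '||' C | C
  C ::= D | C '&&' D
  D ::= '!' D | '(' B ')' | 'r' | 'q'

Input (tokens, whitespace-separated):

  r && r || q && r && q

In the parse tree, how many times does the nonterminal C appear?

5

[B [B [C [C [D r]] && [D r]]] || [C [C [C [D q]] && [D r]] && [D q]]]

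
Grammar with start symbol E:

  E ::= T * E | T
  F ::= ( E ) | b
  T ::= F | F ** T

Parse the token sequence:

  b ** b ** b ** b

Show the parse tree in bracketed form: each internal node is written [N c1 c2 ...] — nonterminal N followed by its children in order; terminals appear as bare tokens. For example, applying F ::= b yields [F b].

[E [T [F b] ** [T [F b] ** [T [F b] ** [T [F b]]]]]]

E
T
F ** T
b ** T
b ** F ** T
b ** b ** T
b ** b ** F ** T
b ** b ** b ** T
b ** b ** b ** F
b ** b ** b ** b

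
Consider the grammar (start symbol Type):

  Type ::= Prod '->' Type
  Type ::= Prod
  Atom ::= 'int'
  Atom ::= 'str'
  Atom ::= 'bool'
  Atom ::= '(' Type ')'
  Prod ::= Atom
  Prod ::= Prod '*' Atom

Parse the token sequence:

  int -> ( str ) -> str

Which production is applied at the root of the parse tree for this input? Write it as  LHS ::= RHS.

Type ::= Prod '->' Type

[Type [Prod [Atom int]] -> [Type [Prod [Atom ( [Type [Prod [Atom str]]] )]] -> [Type [Prod [Atom str]]]]]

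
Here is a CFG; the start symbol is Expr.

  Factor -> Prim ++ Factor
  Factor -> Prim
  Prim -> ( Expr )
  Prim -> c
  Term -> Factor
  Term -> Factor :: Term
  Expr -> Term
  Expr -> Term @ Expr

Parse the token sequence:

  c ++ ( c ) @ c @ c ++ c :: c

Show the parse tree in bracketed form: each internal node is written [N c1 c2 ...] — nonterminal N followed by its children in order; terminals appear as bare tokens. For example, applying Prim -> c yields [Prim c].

Expr
Term @ Expr
Factor @ Expr
Prim ++ Factor @ Expr
c ++ Factor @ Expr
c ++ Prim @ Expr
c ++ ( Expr ) @ Expr
c ++ ( Term ) @ Expr
c ++ ( Factor ) @ Expr
c ++ ( Prim ) @ Expr
c ++ ( c ) @ Expr
c ++ ( c ) @ Term @ Expr
c ++ ( c ) @ Factor @ Expr
c ++ ( c ) @ Prim @ Expr
c ++ ( c ) @ c @ Expr
c ++ ( c ) @ c @ Term
c ++ ( c ) @ c @ Factor :: Term
c ++ ( c ) @ c @ Prim ++ Factor :: Term
c ++ ( c ) @ c @ c ++ Factor :: Term
c ++ ( c ) @ c @ c ++ Prim :: Term
c ++ ( c ) @ c @ c ++ c :: Term
c ++ ( c ) @ c @ c ++ c :: Factor
c ++ ( c ) @ c @ c ++ c :: Prim
c ++ ( c ) @ c @ c ++ c :: c

[Expr [Term [Factor [Prim c] ++ [Factor [Prim ( [Expr [Term [Factor [Prim c]]]] )]]]] @ [Expr [Term [Factor [Prim c]]] @ [Expr [Term [Factor [Prim c] ++ [Factor [Prim c]]] :: [Term [Factor [Prim c]]]]]]]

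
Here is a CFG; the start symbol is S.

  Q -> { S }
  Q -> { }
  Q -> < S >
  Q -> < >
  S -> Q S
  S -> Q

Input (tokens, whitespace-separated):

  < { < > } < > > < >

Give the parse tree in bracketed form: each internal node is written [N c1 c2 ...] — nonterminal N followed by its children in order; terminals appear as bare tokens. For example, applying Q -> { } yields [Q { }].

[S [Q < [S [Q { [S [Q < >]] }] [S [Q < >]]] >] [S [Q < >]]]

S
Q S
< S > S
< Q S > S
< { S } S > S
< { Q } S > S
< { < > } S > S
< { < > } Q > S
< { < > } < > > S
< { < > } < > > Q
< { < > } < > > < >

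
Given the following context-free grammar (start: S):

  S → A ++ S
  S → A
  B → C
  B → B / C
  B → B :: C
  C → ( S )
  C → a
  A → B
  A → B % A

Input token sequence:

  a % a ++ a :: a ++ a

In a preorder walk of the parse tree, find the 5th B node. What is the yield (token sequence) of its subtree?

a

[S [A [B [C a]] % [A [B [C a]]]] ++ [S [A [B [B [C a]] :: [C a]]] ++ [S [A [B [C a]]]]]]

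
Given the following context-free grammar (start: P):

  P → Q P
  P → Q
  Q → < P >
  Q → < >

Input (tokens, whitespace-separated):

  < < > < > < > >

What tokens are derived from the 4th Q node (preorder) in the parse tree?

< >

[P [Q < [P [Q < >] [P [Q < >] [P [Q < >]]]] >]]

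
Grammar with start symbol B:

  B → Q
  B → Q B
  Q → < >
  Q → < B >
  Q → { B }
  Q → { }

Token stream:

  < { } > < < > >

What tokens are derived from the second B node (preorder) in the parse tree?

{ }

[B [Q < [B [Q { }]] >] [B [Q < [B [Q < >]] >]]]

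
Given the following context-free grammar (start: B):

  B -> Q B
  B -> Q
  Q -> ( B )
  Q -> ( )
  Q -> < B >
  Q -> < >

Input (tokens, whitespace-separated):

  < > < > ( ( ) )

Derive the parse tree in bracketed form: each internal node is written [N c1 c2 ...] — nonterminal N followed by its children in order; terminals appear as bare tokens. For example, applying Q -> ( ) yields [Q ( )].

[B [Q < >] [B [Q < >] [B [Q ( [B [Q ( )]] )]]]]

B
Q B
< > B
< > Q B
< > < > B
< > < > Q
< > < > ( B )
< > < > ( Q )
< > < > ( ( ) )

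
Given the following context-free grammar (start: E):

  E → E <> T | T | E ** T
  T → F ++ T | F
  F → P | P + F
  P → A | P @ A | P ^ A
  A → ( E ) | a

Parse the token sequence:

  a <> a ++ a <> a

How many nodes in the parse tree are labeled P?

4

[E [E [E [T [F [P [A a]]]]] <> [T [F [P [A a]]] ++ [T [F [P [A a]]]]]] <> [T [F [P [A a]]]]]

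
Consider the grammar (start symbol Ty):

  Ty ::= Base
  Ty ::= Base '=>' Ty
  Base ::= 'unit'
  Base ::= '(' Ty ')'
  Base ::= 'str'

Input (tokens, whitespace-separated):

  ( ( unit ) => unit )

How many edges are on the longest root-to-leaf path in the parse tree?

6

[Ty [Base ( [Ty [Base ( [Ty [Base unit]] )] => [Ty [Base unit]]] )]]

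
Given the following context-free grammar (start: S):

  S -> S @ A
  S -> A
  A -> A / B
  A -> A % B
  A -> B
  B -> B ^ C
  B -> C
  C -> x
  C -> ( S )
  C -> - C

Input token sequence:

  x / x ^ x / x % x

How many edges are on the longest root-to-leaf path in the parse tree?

[S [A [A [A [A [B [C x]]] / [B [B [C x]] ^ [C x]]] / [B [C x]]] % [B [C x]]]]

7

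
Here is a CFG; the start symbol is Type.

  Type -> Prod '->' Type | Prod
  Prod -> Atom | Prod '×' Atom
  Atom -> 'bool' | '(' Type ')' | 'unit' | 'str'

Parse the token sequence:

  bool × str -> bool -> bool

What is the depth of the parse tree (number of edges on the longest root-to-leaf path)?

[Type [Prod [Prod [Atom bool]] × [Atom str]] -> [Type [Prod [Atom bool]] -> [Type [Prod [Atom bool]]]]]

5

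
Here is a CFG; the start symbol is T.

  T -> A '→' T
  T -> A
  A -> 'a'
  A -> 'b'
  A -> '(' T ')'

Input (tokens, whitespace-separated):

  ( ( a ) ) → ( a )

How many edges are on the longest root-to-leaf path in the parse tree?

[T [A ( [T [A ( [T [A a]] )]] )] → [T [A ( [T [A a]] )]]]

6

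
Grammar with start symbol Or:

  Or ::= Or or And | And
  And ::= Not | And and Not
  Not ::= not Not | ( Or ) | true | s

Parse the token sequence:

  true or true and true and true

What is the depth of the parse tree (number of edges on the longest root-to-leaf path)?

5

[Or [Or [And [Not true]]] or [And [And [And [Not true]] and [Not true]] and [Not true]]]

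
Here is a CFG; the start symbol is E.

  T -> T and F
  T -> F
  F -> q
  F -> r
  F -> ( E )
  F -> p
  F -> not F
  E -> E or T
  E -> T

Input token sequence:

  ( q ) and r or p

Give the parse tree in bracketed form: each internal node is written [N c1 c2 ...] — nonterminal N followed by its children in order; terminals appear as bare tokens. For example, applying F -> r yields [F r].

[E [E [T [T [F ( [E [T [F q]]] )]] and [F r]]] or [T [F p]]]

E
E or T
T or T
T and F or T
F and F or T
( E ) and F or T
( T ) and F or T
( F ) and F or T
( q ) and F or T
( q ) and r or T
( q ) and r or F
( q ) and r or p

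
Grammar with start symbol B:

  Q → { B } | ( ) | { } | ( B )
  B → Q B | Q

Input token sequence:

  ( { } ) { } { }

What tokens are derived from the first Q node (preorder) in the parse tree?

( { } )

[B [Q ( [B [Q { }]] )] [B [Q { }] [B [Q { }]]]]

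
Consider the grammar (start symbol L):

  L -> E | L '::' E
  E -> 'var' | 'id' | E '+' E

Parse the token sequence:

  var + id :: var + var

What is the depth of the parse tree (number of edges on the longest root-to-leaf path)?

[L [L [E [E var] + [E id]]] :: [E [E var] + [E var]]]

4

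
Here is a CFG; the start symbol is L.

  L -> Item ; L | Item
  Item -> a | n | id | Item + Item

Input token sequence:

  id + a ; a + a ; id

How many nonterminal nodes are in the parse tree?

[L [Item [Item id] + [Item a]] ; [L [Item [Item a] + [Item a]] ; [L [Item id]]]]

10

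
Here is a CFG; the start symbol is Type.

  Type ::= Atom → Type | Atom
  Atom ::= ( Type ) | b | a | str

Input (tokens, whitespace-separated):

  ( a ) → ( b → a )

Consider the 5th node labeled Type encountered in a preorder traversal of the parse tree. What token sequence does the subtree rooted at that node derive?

a

[Type [Atom ( [Type [Atom a]] )] → [Type [Atom ( [Type [Atom b] → [Type [Atom a]]] )]]]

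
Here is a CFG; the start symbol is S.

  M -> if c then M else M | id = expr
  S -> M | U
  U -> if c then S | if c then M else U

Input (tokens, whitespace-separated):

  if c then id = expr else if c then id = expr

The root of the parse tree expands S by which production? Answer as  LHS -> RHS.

[S [U if c then [M id = expr] else [U if c then [S [M id = expr]]]]]

S -> U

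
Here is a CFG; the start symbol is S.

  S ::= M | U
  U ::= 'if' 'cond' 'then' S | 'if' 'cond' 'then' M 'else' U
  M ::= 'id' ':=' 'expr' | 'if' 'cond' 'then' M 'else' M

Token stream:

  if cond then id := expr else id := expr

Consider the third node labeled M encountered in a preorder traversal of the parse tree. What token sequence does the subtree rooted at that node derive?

[S [M if cond then [M id := expr] else [M id := expr]]]

id := expr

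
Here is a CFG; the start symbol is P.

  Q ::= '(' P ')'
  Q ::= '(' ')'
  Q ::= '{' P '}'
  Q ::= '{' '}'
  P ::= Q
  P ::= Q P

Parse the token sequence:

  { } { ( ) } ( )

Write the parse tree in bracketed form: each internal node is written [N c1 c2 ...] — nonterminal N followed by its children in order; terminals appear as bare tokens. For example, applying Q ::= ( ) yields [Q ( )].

P
Q P
{ } P
{ } Q P
{ } { P } P
{ } { Q } P
{ } { ( ) } P
{ } { ( ) } Q
{ } { ( ) } ( )

[P [Q { }] [P [Q { [P [Q ( )]] }] [P [Q ( )]]]]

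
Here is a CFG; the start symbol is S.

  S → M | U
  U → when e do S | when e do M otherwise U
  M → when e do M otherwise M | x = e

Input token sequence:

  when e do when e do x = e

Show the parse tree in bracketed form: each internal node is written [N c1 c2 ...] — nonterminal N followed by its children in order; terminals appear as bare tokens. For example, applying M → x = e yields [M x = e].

[S [U when e do [S [U when e do [S [M x = e]]]]]]

S
U
when e do S
when e do U
when e do when e do S
when e do when e do M
when e do when e do x = e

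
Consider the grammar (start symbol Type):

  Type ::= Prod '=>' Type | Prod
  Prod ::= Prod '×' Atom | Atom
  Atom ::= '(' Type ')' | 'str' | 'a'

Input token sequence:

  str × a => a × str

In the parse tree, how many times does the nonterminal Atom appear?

4

[Type [Prod [Prod [Atom str]] × [Atom a]] => [Type [Prod [Prod [Atom a]] × [Atom str]]]]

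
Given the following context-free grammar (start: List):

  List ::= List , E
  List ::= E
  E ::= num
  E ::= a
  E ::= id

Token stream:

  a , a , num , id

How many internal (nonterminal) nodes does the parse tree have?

[List [List [List [List [E a]] , [E a]] , [E num]] , [E id]]

8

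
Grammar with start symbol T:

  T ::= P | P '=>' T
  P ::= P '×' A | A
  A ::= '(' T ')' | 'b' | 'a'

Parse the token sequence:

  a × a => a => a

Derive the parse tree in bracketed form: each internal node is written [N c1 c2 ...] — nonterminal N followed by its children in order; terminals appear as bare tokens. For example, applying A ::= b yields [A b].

T
P => T
P × A => T
A × A => T
a × A => T
a × a => T
a × a => P => T
a × a => A => T
a × a => a => T
a × a => a => P
a × a => a => A
a × a => a => a

[T [P [P [A a]] × [A a]] => [T [P [A a]] => [T [P [A a]]]]]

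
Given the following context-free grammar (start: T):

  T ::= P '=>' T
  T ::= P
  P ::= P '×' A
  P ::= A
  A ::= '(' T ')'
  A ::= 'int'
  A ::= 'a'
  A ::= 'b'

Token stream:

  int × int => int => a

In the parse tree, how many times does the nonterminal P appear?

4

[T [P [P [A int]] × [A int]] => [T [P [A int]] => [T [P [A a]]]]]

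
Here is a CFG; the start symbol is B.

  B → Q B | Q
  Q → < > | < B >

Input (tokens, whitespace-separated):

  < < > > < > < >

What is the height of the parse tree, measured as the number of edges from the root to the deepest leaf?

4

[B [Q < [B [Q < >]] >] [B [Q < >] [B [Q < >]]]]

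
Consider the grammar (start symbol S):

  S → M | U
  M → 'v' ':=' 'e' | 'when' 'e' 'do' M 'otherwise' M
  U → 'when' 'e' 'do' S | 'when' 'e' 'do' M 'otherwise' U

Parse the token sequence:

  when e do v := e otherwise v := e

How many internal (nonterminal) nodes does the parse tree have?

[S [M when e do [M v := e] otherwise [M v := e]]]

4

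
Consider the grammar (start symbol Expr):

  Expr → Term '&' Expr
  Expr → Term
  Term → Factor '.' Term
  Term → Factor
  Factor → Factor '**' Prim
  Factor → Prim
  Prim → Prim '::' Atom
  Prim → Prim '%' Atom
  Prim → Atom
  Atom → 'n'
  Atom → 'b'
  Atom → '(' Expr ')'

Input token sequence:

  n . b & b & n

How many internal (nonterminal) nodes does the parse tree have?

[Expr [Term [Factor [Prim [Atom n]]] . [Term [Factor [Prim [Atom b]]]]] & [Expr [Term [Factor [Prim [Atom b]]]] & [Expr [Term [Factor [Prim [Atom n]]]]]]]

19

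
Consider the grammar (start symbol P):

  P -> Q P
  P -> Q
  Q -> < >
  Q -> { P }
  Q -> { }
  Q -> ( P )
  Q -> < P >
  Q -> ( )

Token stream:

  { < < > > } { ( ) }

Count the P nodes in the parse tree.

[P [Q { [P [Q < [P [Q < >]] >]] }] [P [Q { [P [Q ( )]] }]]]

5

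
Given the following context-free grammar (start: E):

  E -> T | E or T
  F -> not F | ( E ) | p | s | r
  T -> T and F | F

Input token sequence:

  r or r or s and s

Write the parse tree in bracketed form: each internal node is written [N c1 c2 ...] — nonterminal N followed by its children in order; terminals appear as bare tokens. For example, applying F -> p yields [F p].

E
E or T
E or T or T
T or T or T
F or T or T
r or T or T
r or F or T
r or r or T
r or r or T and F
r or r or F and F
r or r or s and F
r or r or s and s

[E [E [E [T [F r]]] or [T [F r]]] or [T [T [F s]] and [F s]]]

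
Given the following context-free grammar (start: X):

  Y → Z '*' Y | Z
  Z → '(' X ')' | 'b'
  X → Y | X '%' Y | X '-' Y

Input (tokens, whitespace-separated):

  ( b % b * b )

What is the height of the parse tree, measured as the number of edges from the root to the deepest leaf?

[X [Y [Z ( [X [X [Y [Z b]]] % [Y [Z b] * [Y [Z b]]]] )]]]

7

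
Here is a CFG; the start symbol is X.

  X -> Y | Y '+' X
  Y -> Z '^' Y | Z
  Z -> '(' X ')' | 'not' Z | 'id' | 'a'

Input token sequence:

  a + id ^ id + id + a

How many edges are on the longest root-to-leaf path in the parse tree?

6

[X [Y [Z a]] + [X [Y [Z id] ^ [Y [Z id]]] + [X [Y [Z id]] + [X [Y [Z a]]]]]]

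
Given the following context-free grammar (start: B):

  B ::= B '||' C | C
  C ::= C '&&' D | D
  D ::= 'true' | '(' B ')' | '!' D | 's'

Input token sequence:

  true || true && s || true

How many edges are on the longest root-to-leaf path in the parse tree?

[B [B [B [C [D true]]] || [C [C [D true]] && [D s]]] || [C [D true]]]

5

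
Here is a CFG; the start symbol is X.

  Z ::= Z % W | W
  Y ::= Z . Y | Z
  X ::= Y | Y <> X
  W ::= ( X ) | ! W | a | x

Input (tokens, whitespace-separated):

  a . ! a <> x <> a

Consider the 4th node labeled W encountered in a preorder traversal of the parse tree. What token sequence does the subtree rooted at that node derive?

x

[X [Y [Z [W a]] . [Y [Z [W ! [W a]]]]] <> [X [Y [Z [W x]]] <> [X [Y [Z [W a]]]]]]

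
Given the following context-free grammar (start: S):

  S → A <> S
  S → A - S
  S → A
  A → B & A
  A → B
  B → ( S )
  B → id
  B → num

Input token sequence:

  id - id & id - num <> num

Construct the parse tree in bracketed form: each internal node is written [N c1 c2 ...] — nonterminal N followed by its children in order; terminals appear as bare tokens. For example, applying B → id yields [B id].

[S [A [B id]] - [S [A [B id] & [A [B id]]] - [S [A [B num]] <> [S [A [B num]]]]]]

S
A - S
B - S
id - S
id - A - S
id - B & A - S
id - id & A - S
id - id & B - S
id - id & id - S
id - id & id - A <> S
id - id & id - B <> S
id - id & id - num <> S
id - id & id - num <> A
id - id & id - num <> B
id - id & id - num <> num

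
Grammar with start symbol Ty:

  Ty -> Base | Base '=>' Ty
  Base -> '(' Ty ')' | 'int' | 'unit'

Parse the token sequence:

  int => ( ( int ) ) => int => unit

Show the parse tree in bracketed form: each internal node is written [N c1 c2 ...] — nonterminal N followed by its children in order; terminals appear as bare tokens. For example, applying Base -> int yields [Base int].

[Ty [Base int] => [Ty [Base ( [Ty [Base ( [Ty [Base int]] )]] )] => [Ty [Base int] => [Ty [Base unit]]]]]

Ty
Base => Ty
int => Ty
int => Base => Ty
int => ( Ty ) => Ty
int => ( Base ) => Ty
int => ( ( Ty ) ) => Ty
int => ( ( Base ) ) => Ty
int => ( ( int ) ) => Ty
int => ( ( int ) ) => Base => Ty
int => ( ( int ) ) => int => Ty
int => ( ( int ) ) => int => Base
int => ( ( int ) ) => int => unit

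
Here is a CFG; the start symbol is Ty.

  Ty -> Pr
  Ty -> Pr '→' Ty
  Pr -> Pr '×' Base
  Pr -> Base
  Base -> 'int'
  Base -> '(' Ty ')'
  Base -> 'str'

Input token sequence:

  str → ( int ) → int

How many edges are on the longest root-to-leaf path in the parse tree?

[Ty [Pr [Base str]] → [Ty [Pr [Base ( [Ty [Pr [Base int]]] )]] → [Ty [Pr [Base int]]]]]

7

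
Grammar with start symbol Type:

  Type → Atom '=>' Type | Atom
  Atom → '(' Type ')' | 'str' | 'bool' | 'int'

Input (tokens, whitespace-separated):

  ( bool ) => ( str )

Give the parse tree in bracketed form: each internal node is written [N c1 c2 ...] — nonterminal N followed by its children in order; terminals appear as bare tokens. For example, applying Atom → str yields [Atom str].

Type
Atom => Type
( Type ) => Type
( Atom ) => Type
( bool ) => Type
( bool ) => Atom
( bool ) => ( Type )
( bool ) => ( Atom )
( bool ) => ( str )

[Type [Atom ( [Type [Atom bool]] )] => [Type [Atom ( [Type [Atom str]] )]]]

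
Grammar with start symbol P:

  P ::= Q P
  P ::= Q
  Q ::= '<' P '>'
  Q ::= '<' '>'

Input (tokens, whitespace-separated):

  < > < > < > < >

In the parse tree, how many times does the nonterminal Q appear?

4

[P [Q < >] [P [Q < >] [P [Q < >] [P [Q < >]]]]]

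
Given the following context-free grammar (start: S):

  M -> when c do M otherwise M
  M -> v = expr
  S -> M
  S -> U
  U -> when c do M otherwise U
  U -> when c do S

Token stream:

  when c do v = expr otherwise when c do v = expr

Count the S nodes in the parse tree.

[S [U when c do [M v = expr] otherwise [U when c do [S [M v = expr]]]]]

2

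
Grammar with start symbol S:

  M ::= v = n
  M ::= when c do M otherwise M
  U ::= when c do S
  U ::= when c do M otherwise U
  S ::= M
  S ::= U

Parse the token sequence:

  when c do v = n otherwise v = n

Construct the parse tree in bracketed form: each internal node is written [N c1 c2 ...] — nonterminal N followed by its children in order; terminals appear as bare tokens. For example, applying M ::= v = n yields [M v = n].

[S [M when c do [M v = n] otherwise [M v = n]]]

S
M
when c do M otherwise M
when c do v = n otherwise M
when c do v = n otherwise v = n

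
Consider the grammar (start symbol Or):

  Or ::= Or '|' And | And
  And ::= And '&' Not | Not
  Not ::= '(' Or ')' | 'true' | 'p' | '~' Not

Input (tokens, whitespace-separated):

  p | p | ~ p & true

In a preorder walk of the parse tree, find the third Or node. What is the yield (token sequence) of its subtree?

p

[Or [Or [Or [And [Not p]]] | [And [Not p]]] | [And [And [Not ~ [Not p]]] & [Not true]]]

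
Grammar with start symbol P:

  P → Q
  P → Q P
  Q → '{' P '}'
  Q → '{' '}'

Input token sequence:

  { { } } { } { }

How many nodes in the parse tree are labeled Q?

[P [Q { [P [Q { }]] }] [P [Q { }] [P [Q { }]]]]

4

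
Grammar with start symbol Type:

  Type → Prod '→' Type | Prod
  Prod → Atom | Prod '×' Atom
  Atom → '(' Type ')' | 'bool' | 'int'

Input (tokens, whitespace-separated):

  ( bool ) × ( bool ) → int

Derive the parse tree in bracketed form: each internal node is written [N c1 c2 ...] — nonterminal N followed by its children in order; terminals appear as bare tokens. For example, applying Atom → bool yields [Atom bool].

Type
Prod → Type
Prod × Atom → Type
Atom × Atom → Type
( Type ) × Atom → Type
( Prod ) × Atom → Type
( Atom ) × Atom → Type
( bool ) × Atom → Type
( bool ) × ( Type ) → Type
( bool ) × ( Prod ) → Type
( bool ) × ( Atom ) → Type
( bool ) × ( bool ) → Type
( bool ) × ( bool ) → Prod
( bool ) × ( bool ) → Atom
( bool ) × ( bool ) → int

[Type [Prod [Prod [Atom ( [Type [Prod [Atom bool]]] )]] × [Atom ( [Type [Prod [Atom bool]]] )]] → [Type [Prod [Atom int]]]]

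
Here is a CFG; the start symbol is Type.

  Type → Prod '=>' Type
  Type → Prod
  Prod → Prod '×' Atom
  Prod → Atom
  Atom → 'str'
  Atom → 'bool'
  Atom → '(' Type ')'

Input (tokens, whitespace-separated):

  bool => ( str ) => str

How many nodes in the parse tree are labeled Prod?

[Type [Prod [Atom bool]] => [Type [Prod [Atom ( [Type [Prod [Atom str]]] )]] => [Type [Prod [Atom str]]]]]

4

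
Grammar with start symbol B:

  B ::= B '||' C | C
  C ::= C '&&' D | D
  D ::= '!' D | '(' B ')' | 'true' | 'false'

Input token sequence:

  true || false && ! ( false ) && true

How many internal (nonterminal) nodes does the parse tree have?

14

[B [B [C [D true]]] || [C [C [C [D false]] && [D ! [D ( [B [C [D false]]] )]]] && [D true]]]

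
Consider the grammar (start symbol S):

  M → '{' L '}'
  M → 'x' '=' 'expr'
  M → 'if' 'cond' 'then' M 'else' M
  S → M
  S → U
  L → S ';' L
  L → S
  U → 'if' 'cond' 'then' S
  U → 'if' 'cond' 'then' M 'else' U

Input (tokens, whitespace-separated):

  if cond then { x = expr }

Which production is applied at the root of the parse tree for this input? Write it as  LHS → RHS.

S → U

[S [U if cond then [S [M { [L [S [M x = expr]]] }]]]]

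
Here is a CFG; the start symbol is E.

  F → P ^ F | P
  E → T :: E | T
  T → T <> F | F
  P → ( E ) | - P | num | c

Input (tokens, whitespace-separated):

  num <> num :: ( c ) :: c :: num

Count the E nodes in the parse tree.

[E [T [T [F [P num]]] <> [F [P num]]] :: [E [T [F [P ( [E [T [F [P c]]]] )]]] :: [E [T [F [P c]]] :: [E [T [F [P num]]]]]]]

5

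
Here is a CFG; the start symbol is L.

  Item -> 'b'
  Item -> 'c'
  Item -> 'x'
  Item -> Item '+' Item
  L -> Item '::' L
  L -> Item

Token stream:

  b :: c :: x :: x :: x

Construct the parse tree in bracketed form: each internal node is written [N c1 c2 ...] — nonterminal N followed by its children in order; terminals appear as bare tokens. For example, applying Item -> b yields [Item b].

[L [Item b] :: [L [Item c] :: [L [Item x] :: [L [Item x] :: [L [Item x]]]]]]

L
Item :: L
b :: L
b :: Item :: L
b :: c :: L
b :: c :: Item :: L
b :: c :: x :: L
b :: c :: x :: Item :: L
b :: c :: x :: x :: L
b :: c :: x :: x :: Item
b :: c :: x :: x :: x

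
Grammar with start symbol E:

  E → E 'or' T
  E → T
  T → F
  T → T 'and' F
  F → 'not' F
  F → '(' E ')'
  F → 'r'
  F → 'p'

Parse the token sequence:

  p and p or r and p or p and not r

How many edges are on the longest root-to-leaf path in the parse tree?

6

[E [E [E [T [T [F p]] and [F p]]] or [T [T [F r]] and [F p]]] or [T [T [F p]] and [F not [F r]]]]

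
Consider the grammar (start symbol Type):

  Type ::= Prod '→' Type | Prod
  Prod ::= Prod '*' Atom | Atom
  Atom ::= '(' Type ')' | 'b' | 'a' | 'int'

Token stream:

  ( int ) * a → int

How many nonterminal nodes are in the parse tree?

11

[Type [Prod [Prod [Atom ( [Type [Prod [Atom int]]] )]] * [Atom a]] → [Type [Prod [Atom int]]]]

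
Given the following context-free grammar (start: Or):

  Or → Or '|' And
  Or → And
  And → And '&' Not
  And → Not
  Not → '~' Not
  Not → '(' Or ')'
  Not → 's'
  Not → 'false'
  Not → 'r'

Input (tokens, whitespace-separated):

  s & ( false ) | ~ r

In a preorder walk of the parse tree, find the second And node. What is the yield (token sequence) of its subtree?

s

[Or [Or [And [And [Not s]] & [Not ( [Or [And [Not false]]] )]]] | [And [Not ~ [Not r]]]]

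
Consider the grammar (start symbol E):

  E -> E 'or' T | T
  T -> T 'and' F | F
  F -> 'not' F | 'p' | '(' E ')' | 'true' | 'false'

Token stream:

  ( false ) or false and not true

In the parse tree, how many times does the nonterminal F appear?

[E [E [T [F ( [E [T [F false]]] )]]] or [T [T [F false]] and [F not [F true]]]]

5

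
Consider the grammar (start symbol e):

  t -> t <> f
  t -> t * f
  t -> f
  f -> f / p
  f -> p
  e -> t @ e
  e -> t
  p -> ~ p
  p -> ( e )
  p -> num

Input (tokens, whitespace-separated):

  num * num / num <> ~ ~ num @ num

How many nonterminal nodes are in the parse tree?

[e [t [t [t [f [p num]]] * [f [f [p num]] / [p num]]] <> [f [p ~ [p ~ [p num]]]]] @ [e [t [f [p num]]]]]

18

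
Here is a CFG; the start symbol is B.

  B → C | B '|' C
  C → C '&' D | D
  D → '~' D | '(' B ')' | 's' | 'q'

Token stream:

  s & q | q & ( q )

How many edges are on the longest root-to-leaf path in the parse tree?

[B [B [C [C [D s]] & [D q]]] | [C [C [D q]] & [D ( [B [C [D q]]] )]]]

6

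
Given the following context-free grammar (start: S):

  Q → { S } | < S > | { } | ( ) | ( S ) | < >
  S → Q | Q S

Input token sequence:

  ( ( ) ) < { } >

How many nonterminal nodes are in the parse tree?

[S [Q ( [S [Q ( )]] )] [S [Q < [S [Q { }]] >]]]

8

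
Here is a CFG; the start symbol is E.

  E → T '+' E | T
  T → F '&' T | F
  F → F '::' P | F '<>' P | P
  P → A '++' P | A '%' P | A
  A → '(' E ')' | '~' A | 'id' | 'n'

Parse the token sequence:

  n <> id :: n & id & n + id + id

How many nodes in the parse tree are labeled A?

[E [T [F [F [F [P [A n]]] <> [P [A id]]] :: [P [A n]]] & [T [F [P [A id]]] & [T [F [P [A n]]]]]] + [E [T [F [P [A id]]]] + [E [T [F [P [A id]]]]]]]

7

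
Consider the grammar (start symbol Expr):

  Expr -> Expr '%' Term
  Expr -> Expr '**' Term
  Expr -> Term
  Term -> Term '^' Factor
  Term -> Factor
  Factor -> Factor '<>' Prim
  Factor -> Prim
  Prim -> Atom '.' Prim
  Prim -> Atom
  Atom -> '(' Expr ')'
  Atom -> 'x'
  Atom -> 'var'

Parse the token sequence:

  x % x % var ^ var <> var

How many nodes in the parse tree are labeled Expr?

3

[Expr [Expr [Expr [Term [Factor [Prim [Atom x]]]]] % [Term [Factor [Prim [Atom x]]]]] % [Term [Term [Factor [Prim [Atom var]]]] ^ [Factor [Factor [Prim [Atom var]]] <> [Prim [Atom var]]]]]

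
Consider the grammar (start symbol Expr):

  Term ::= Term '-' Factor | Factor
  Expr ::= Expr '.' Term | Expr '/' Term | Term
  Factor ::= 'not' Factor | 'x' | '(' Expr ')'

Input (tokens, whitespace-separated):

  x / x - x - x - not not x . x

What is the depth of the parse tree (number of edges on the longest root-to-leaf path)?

7

[Expr [Expr [Expr [Term [Factor x]]] / [Term [Term [Term [Term [Factor x]] - [Factor x]] - [Factor x]] - [Factor not [Factor not [Factor x]]]]] . [Term [Factor x]]]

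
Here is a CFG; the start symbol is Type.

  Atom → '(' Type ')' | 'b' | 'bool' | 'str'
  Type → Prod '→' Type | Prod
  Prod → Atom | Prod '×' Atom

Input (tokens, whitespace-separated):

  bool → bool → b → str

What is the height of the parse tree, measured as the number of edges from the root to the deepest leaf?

6

[Type [Prod [Atom bool]] → [Type [Prod [Atom bool]] → [Type [Prod [Atom b]] → [Type [Prod [Atom str]]]]]]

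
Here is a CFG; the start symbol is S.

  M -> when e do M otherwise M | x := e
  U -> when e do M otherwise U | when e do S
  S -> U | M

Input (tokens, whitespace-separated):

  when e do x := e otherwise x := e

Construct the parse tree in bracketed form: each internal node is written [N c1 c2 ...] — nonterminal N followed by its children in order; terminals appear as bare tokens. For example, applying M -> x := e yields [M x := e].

S
M
when e do M otherwise M
when e do x := e otherwise M
when e do x := e otherwise x := e

[S [M when e do [M x := e] otherwise [M x := e]]]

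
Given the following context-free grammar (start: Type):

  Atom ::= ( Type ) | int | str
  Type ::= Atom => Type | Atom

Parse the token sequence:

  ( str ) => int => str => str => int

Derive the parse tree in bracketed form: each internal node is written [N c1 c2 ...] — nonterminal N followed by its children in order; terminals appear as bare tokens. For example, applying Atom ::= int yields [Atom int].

Type
Atom => Type
( Type ) => Type
( Atom ) => Type
( str ) => Type
( str ) => Atom => Type
( str ) => int => Type
( str ) => int => Atom => Type
( str ) => int => str => Type
( str ) => int => str => Atom => Type
( str ) => int => str => str => Type
( str ) => int => str => str => Atom
( str ) => int => str => str => int

[Type [Atom ( [Type [Atom str]] )] => [Type [Atom int] => [Type [Atom str] => [Type [Atom str] => [Type [Atom int]]]]]]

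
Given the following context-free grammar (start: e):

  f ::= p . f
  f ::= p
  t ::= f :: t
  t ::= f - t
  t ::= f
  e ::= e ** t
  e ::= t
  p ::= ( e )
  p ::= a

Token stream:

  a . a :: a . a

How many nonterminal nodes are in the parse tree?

11

[e [t [f [p a] . [f [p a]]] :: [t [f [p a] . [f [p a]]]]]]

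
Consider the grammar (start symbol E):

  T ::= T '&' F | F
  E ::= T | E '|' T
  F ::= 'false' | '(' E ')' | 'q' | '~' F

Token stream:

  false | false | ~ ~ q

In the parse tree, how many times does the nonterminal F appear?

5

[E [E [E [T [F false]]] | [T [F false]]] | [T [F ~ [F ~ [F q]]]]]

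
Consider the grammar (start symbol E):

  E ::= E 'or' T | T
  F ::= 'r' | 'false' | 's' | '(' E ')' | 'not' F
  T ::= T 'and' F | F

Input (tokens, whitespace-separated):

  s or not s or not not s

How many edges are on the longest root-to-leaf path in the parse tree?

[E [E [E [T [F s]]] or [T [F not [F s]]]] or [T [F not [F not [F s]]]]]

5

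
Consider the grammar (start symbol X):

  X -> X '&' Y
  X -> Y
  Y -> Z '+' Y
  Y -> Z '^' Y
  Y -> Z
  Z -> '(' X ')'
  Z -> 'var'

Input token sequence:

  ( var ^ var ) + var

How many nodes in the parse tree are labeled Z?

4

[X [Y [Z ( [X [Y [Z var] ^ [Y [Z var]]]] )] + [Y [Z var]]]]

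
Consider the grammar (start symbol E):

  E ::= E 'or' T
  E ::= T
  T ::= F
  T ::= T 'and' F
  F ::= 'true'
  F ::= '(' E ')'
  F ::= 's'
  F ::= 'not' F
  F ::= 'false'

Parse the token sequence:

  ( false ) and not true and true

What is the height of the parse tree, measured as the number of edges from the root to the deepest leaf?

8

[E [T [T [T [F ( [E [T [F false]]] )]] and [F not [F true]]] and [F true]]]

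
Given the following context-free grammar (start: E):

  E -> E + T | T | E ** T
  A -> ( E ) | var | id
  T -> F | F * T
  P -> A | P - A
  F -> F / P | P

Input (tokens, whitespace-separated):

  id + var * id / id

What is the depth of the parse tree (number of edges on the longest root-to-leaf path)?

7

[E [E [T [F [P [A id]]]]] + [T [F [P [A var]]] * [T [F [F [P [A id]]] / [P [A id]]]]]]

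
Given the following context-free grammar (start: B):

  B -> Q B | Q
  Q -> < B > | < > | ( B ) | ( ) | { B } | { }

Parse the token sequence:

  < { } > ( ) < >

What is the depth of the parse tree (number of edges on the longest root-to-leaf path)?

[B [Q < [B [Q { }]] >] [B [Q ( )] [B [Q < >]]]]

4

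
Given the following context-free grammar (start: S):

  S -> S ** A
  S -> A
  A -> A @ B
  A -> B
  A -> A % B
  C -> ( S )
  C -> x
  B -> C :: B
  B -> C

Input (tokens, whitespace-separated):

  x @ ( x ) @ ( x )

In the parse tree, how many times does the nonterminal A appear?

5

[S [A [A [A [B [C x]]] @ [B [C ( [S [A [B [C x]]]] )]]] @ [B [C ( [S [A [B [C x]]]] )]]]]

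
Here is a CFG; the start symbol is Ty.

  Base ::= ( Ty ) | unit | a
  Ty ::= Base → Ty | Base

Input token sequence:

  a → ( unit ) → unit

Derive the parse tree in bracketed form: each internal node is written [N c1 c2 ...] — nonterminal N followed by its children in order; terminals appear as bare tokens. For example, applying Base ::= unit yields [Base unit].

[Ty [Base a] → [Ty [Base ( [Ty [Base unit]] )] → [Ty [Base unit]]]]

Ty
Base → Ty
a → Ty
a → Base → Ty
a → ( Ty ) → Ty
a → ( Base ) → Ty
a → ( unit ) → Ty
a → ( unit ) → Base
a → ( unit ) → unit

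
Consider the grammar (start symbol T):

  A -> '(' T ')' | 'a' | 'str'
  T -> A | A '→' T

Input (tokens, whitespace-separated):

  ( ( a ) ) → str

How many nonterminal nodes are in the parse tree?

8

[T [A ( [T [A ( [T [A a]] )]] )] → [T [A str]]]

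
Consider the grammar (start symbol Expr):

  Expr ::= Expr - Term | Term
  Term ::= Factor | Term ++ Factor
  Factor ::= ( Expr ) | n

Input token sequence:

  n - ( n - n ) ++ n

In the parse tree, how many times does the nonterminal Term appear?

[Expr [Expr [Term [Factor n]]] - [Term [Term [Factor ( [Expr [Expr [Term [Factor n]]] - [Term [Factor n]]] )]] ++ [Factor n]]]

5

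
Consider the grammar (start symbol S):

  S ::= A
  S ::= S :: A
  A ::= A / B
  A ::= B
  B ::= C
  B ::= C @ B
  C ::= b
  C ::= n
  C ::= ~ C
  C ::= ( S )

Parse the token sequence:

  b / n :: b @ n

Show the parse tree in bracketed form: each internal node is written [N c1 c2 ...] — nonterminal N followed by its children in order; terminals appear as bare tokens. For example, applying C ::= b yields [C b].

[S [S [A [A [B [C b]]] / [B [C n]]]] :: [A [B [C b] @ [B [C n]]]]]

S
S :: A
A :: A
A / B :: A
B / B :: A
C / B :: A
b / B :: A
b / C :: A
b / n :: A
b / n :: B
b / n :: C @ B
b / n :: b @ B
b / n :: b @ C
b / n :: b @ n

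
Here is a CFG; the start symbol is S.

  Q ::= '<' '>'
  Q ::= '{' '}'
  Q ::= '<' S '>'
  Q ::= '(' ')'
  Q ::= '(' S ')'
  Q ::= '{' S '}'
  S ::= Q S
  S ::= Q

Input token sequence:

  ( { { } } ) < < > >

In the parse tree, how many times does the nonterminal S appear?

[S [Q ( [S [Q { [S [Q { }]] }]] )] [S [Q < [S [Q < >]] >]]]

5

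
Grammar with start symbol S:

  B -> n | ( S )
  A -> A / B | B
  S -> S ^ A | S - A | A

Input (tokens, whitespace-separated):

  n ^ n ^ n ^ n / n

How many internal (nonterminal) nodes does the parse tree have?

[S [S [S [S [A [B n]]] ^ [A [B n]]] ^ [A [B n]]] ^ [A [A [B n]] / [B n]]]

14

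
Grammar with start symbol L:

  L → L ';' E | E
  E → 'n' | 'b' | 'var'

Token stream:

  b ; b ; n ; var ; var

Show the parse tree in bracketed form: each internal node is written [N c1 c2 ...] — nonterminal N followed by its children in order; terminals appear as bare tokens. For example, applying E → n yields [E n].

L
L ; E
L ; E ; E
L ; E ; E ; E
L ; E ; E ; E ; E
E ; E ; E ; E ; E
b ; E ; E ; E ; E
b ; b ; E ; E ; E
b ; b ; n ; E ; E
b ; b ; n ; var ; E
b ; b ; n ; var ; var

[L [L [L [L [L [E b]] ; [E b]] ; [E n]] ; [E var]] ; [E var]]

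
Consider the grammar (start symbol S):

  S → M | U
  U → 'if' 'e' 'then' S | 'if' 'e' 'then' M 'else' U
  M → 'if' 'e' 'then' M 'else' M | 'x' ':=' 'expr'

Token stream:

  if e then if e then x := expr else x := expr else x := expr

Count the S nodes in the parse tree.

[S [M if e then [M if e then [M x := expr] else [M x := expr]] else [M x := expr]]]

1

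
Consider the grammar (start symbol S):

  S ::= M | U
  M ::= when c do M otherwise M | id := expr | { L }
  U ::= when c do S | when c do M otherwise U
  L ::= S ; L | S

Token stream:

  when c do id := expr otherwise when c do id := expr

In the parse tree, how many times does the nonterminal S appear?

[S [U when c do [M id := expr] otherwise [U when c do [S [M id := expr]]]]]

2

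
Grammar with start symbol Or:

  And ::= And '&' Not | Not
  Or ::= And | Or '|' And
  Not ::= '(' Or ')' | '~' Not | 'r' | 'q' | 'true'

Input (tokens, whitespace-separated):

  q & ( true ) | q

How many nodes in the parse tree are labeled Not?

4

[Or [Or [And [And [Not q]] & [Not ( [Or [And [Not true]]] )]]] | [And [Not q]]]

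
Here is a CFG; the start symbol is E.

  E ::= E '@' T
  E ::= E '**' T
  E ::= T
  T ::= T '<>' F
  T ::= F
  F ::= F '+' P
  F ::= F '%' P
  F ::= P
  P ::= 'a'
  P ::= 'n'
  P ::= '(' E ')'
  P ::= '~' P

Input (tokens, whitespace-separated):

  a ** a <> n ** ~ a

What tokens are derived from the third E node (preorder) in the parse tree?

[E [E [E [T [F [P a]]]] ** [T [T [F [P a]]] <> [F [P n]]]] ** [T [F [P ~ [P a]]]]]

a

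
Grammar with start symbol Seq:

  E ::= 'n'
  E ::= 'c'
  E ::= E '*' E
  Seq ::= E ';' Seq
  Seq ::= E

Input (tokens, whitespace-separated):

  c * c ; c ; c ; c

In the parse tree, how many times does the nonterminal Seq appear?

[Seq [E [E c] * [E c]] ; [Seq [E c] ; [Seq [E c] ; [Seq [E c]]]]]

4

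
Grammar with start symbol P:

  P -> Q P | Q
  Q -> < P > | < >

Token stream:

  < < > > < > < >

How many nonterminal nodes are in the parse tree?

8

[P [Q < [P [Q < >]] >] [P [Q < >] [P [Q < >]]]]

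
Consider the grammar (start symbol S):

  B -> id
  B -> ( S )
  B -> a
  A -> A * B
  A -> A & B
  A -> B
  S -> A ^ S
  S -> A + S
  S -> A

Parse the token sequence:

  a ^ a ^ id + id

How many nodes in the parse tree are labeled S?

[S [A [B a]] ^ [S [A [B a]] ^ [S [A [B id]] + [S [A [B id]]]]]]

4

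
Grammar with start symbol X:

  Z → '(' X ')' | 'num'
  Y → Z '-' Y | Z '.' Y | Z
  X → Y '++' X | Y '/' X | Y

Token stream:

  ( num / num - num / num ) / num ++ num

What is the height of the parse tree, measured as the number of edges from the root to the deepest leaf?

8

[X [Y [Z ( [X [Y [Z num]] / [X [Y [Z num] - [Y [Z num]]] / [X [Y [Z num]]]]] )]] / [X [Y [Z num]] ++ [X [Y [Z num]]]]]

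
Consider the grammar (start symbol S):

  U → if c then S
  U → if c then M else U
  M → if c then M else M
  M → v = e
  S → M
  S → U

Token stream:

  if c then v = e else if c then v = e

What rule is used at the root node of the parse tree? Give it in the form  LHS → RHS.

S → U

[S [U if c then [M v = e] else [U if c then [S [M v = e]]]]]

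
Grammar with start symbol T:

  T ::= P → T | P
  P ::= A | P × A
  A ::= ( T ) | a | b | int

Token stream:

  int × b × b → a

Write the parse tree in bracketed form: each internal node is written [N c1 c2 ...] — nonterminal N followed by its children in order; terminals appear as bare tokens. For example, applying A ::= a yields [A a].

[T [P [P [P [A int]] × [A b]] × [A b]] → [T [P [A a]]]]

T
P → T
P × A → T
P × A × A → T
A × A × A → T
int × A × A → T
int × b × A → T
int × b × b → T
int × b × b → P
int × b × b → A
int × b × b → a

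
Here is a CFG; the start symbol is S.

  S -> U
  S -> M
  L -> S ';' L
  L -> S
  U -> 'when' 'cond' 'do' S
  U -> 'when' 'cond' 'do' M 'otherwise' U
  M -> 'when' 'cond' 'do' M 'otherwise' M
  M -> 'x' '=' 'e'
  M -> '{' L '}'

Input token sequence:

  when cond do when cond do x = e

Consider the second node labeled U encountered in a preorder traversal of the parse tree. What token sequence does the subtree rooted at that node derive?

[S [U when cond do [S [U when cond do [S [M x = e]]]]]]

when cond do x = e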